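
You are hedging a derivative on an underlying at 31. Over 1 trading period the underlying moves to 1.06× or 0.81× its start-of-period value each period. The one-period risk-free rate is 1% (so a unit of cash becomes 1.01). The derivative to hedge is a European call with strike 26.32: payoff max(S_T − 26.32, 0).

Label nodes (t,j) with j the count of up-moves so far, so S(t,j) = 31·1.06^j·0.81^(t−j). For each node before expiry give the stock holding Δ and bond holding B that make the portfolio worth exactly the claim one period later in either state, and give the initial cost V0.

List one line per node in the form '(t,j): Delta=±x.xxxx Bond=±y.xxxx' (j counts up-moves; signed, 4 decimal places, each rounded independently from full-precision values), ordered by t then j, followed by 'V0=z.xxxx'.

(0,0): Delta=0.8439 Bond=-20.9798
V0=5.1802

Under the risk-neutral measure, an up-move has probability p* = (R−d)/(u−d) = 0.8000 and values discount at R = 1.01.
Payoff layer (t=1): V(1,0)=0.0000, V(1,1)=6.5400
(0,0): S=31.0000. Δ = (V_up−V_dn)/(S_up−S_dn) = (6.5400−0.0000)/(32.8600−25.1100) = 0.8439. V = [p*·6.5400 + (1−p*)·0.0000]/1.01 = 5.1802. B = V − Δ·S = -20.9798.
The time-0 hedge costs 5.1802, which is the no-arbitrage price.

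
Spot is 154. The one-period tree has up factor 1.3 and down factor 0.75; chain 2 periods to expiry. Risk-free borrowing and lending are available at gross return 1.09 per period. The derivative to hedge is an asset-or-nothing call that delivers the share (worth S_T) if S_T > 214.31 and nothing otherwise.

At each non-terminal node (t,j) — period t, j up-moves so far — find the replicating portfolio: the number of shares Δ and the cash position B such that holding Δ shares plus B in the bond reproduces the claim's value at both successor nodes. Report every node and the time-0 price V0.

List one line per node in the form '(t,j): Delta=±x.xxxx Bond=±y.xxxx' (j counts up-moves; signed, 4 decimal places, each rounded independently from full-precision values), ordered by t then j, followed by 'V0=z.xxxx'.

(0,0): Delta=1.7427 Bond=-184.6585
(1,0): Delta=0.0000 Bond=0.0000
(1,1): Delta=2.3636 Bond=-325.5963
V0=83.7118

The replicating-portfolio and risk-neutral prices coincide; use p* = (1.09−0.75)/(1.3−0.75) = 0.6182 for the latter.
Payoff layer (t=2): V(2,0)=0.0000, V(2,1)=0.0000, V(2,2)=260.2600
Node (1,0) S=115.5000: V=(p*·0.0000+(1−p*)·0.0000)/1.09=0.0000; Δ=(0.0000−0.0000)/(150.1500−86.6250)=0.0000; B=V−Δ·S=0.0000
Node (1,1) S=200.2000: V=(p*·260.2600+(1−p*)·0.0000)/1.09=147.6037; Δ=(260.2600−0.0000)/(260.2600−150.1500)=2.3636; B=V−Δ·S=-325.5963
Node (0,0) S=154.0000: V=(p*·147.6037+(1−p*)·0.0000)/1.09=83.7118; Δ=(147.6037−0.0000)/(200.2000−115.5000)=1.7427; B=V−Δ·S=-184.6585
Each (Δ,B) replicates both successor values, so the strategy is self-financing and V0 is arbitrage-free.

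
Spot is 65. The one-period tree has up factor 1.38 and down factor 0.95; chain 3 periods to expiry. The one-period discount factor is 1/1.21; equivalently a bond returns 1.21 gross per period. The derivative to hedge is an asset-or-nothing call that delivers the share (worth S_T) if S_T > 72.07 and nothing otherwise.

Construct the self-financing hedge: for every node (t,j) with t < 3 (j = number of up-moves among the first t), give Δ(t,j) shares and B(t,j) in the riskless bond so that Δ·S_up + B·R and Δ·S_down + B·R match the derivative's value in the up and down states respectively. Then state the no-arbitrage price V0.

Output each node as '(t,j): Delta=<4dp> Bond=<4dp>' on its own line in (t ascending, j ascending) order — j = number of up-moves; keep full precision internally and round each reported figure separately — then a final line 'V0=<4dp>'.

Under the risk-neutral measure, an up-move has probability p* = (R−d)/(u−d) = 0.6047 and values discount at R = 1.21.
Terminal values V(3,·): V(3,0)=0.0000, V(3,1)=80.9542, V(3,2)=117.5967, V(3,3)=170.8247
(2,0): S=58.6625. Δ = (V_up−V_dn)/(S_up−S_dn) = (80.9542−0.0000)/(80.9543−55.7294) = 3.2093. V = [p*·80.9542 + (1−p*)·0.0000]/1.21 = 40.4538. B = V − Δ·S = -147.8119.
(2,1): S=85.2150. Δ = (V_up−V_dn)/(S_up−S_dn) = (117.5967−80.9542)/(117.5967−80.9542) = 1.0000. V = [p*·117.5967 + (1−p*)·80.9542]/1.21 = 85.2150. B = V − Δ·S = 0.0000.
(2,2): S=123.7860. Δ = (V_up−V_dn)/(S_up−S_dn) = (170.8247−117.5967)/(170.8247−117.5967) = 1.0000. V = [p*·170.8247 + (1−p*)·117.5967]/1.21 = 123.7860. B = V − Δ·S = 0.0000.
(1,0): S=61.7500. Δ = (V_up−V_dn)/(S_up−S_dn) = (85.2150−40.4538)/(85.2150−58.6625) = 1.6858. V = [p*·85.2150 + (1−p*)·40.4538]/1.21 = 55.8006. B = V − Δ·S = -48.2953.
(1,1): S=89.7000. Δ = (V_up−V_dn)/(S_up−S_dn) = (123.7860−85.2150)/(123.7860−85.2150) = 1.0000. V = [p*·123.7860 + (1−p*)·85.2150]/1.21 = 89.7000. B = V − Δ·S = 0.0000.
(0,0): S=65.0000. Δ = (V_up−V_dn)/(S_up−S_dn) = (89.7000−55.8006)/(89.7000−61.7500) = 1.2129. V = [p*·89.7000 + (1−p*)·55.8006]/1.21 = 63.0561. B = V − Δ·S = -15.7797.
Self-financing check: at every node Δ·S+B equals the discounted successor values.

(0,0): Delta=1.2129 Bond=-15.7797
(1,0): Delta=1.6858 Bond=-48.2953
(1,1): Delta=1.0000 Bond=0.0000
(2,0): Delta=3.2093 Bond=-147.8119
(2,1): Delta=1.0000 Bond=0.0000
(2,2): Delta=1.0000 Bond=0.0000
V0=63.0561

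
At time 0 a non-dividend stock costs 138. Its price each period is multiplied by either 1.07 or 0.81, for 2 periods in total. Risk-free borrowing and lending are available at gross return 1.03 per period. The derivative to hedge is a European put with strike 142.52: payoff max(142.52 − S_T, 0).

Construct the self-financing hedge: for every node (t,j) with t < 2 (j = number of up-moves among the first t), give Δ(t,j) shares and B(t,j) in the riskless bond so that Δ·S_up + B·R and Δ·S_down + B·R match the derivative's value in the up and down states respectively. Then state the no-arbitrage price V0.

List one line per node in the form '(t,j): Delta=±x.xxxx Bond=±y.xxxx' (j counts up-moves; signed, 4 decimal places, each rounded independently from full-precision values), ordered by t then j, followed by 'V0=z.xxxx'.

(0,0): Delta=-0.6457 Bond=95.8839
(1,0): Delta=-1.0000 Bond=138.3689
(1,1): Delta=-0.5969 Bond=91.5589
V0=6.7833

Under the risk-neutral measure, an up-move has probability p* = (R−d)/(u−d) = 0.8462 and values discount at R = 1.03.
Payoff layer (t=2): V(2,0)=51.9782, V(2,1)=22.9154, V(2,2)=0.0000
  t=1,j=0: stock 111.7800 → up 119.6046 (V=22.9154), down 90.5418 (V=51.9782). Price 26.5889; hedge Δ=-1.0000, bond B=138.3689.
  t=1,j=1: stock 147.6600 → up 157.9962 (V=0.0000), down 119.6046 (V=22.9154). Price 3.4228; hedge Δ=-0.5969, bond B=91.5589.
  t=0,j=0: stock 138.0000 → up 147.6600 (V=3.4228), down 111.7800 (V=26.5889). Price 6.7833; hedge Δ=-0.6457, bond B=95.8839.
Check: Δ(0,0)·S0 + B(0,0) = 6.7833 = V0.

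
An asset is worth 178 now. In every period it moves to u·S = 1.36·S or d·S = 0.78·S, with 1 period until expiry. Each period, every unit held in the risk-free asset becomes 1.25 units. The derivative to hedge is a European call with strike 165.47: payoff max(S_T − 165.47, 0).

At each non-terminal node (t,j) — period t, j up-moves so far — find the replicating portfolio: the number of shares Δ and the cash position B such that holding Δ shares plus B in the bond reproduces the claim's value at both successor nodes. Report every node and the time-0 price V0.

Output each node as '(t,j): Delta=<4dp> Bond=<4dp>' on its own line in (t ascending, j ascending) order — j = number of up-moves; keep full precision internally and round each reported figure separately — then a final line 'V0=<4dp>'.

Since d<R<u, set p* = (R−d)/(u−d) = 0.8103; price each node as the discounted p*-expectation of its children.
Terminal payoffs: V(1,0)=0.0000, V(1,1)=76.6100
Node (0,0) S=178.0000: V=(p*·76.6100+(1−p*)·0.0000)/1.25=49.6644; Δ=(76.6100−0.0000)/(242.0800−138.8400)=0.7421; B=V−Δ·S=-82.4218
Check: Δ(0,0)·S0 + B(0,0) = 49.6644 = V0.

(0,0): Delta=0.7421 Bond=-82.4218
V0=49.6644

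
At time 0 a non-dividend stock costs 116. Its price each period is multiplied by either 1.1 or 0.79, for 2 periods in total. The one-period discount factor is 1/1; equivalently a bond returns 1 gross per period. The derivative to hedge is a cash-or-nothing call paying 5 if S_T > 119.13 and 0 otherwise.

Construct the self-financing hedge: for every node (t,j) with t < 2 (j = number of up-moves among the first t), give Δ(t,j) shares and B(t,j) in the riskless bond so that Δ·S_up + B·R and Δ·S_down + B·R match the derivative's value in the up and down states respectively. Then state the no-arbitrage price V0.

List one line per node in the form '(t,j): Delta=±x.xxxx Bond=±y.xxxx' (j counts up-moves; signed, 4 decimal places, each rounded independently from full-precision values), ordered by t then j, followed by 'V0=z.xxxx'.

Risk-neutral probability p* = (R−d)/(u−d) = (1−0.79)/(1.1−0.79) = 0.6774.
Payoff layer (t=2): V(2,0)=0.0000, V(2,1)=0.0000, V(2,2)=5.0000
(1,0): S=91.6400. Δ = (V_up−V_dn)/(S_up−S_dn) = (0.0000−0.0000)/(100.8040−72.3956) = 0.0000. V = [p*·0.0000 + (1−p*)·0.0000]/1 = 0.0000. B = V − Δ·S = 0.0000.
(1,1): S=127.6000. Δ = (V_up−V_dn)/(S_up−S_dn) = (5.0000−0.0000)/(140.3600−100.8040) = 0.1264. V = [p*·5.0000 + (1−p*)·0.0000]/1 = 3.3871. B = V − Δ·S = -12.7419.
(0,0): S=116.0000. Δ = (V_up−V_dn)/(S_up−S_dn) = (3.3871−0.0000)/(127.6000−91.6400) = 0.0942. V = [p*·3.3871 + (1−p*)·0.0000]/1 = 2.2945. B = V − Δ·S = -8.6316.
Root portfolio cost Δ·116+B reproduces V0=2.2945.

(0,0): Delta=0.0942 Bond=-8.6316
(1,0): Delta=0.0000 Bond=0.0000
(1,1): Delta=0.1264 Bond=-12.7419
V0=2.2945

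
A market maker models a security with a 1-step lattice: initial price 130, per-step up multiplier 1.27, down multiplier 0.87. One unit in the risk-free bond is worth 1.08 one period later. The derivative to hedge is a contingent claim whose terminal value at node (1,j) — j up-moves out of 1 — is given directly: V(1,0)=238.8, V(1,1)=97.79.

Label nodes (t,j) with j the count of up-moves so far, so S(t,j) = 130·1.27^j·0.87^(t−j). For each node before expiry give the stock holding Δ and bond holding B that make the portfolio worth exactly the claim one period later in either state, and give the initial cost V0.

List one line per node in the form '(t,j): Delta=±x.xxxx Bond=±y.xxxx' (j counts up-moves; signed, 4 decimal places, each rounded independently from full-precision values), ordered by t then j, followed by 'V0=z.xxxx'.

(0,0): Delta=-2.7117 Bond=505.0896
V0=152.5646

Since d<R<u, set p* = (R−d)/(u−d) = 0.5250; price each node as the discounted p*-expectation of its children.
Terminal values V(1,·): V(1,0)=238.8000, V(1,1)=97.7900
  t=0,j=0: stock 130.0000 → up 165.1000 (V=97.7900), down 113.1000 (V=238.8000). Price 152.5646; hedge Δ=-2.7117, bond B=505.0896.
Each (Δ,B) replicates both successor values, so the strategy is self-financing and V0 is arbitrage-free.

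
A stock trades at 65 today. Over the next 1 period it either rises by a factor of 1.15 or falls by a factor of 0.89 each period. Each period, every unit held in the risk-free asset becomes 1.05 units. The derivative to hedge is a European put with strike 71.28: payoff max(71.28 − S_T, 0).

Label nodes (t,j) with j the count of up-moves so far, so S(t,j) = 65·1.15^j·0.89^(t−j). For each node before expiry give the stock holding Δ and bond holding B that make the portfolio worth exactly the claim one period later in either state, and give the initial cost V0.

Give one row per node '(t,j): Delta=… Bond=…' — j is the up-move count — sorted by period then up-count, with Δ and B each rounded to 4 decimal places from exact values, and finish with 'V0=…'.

Under the risk-neutral measure, an up-move has probability p* = (R−d)/(u−d) = 0.6154 and values discount at R = 1.05.
Terminal values V(1,·): V(1,0)=13.4300, V(1,1)=0.0000
Node (0,0) S=65.0000: V=(p*·0.0000+(1−p*)·13.4300)/1.05=4.9194; Δ=(0.0000−13.4300)/(74.7500−57.8500)=-0.7947; B=V−Δ·S=56.5733
Check: Δ(0,0)·S0 + B(0,0) = 4.9194 = V0.

(0,0): Delta=-0.7947 Bond=56.5733
V0=4.9194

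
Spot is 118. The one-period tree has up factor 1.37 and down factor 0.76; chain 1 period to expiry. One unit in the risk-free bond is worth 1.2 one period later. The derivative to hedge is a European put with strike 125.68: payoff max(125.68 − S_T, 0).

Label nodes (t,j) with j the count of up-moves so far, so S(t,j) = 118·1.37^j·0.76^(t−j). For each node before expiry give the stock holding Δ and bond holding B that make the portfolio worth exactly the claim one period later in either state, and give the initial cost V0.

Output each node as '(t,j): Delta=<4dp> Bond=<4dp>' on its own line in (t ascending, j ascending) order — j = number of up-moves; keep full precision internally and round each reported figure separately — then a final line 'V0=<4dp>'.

(0,0): Delta=-0.5001 Bond=67.3770
V0=8.3607

Since d<R<u, set p* = (R−d)/(u−d) = 0.7213; price each node as the discounted p*-expectation of its children.
At expiry t=1: V(1,0)=36.0000, V(1,1)=0.0000
(0,0): S=118.0000. Δ = (V_up−V_dn)/(S_up−S_dn) = (0.0000−36.0000)/(161.6600−89.6800) = -0.5001. V = [p*·0.0000 + (1−p*)·36.0000]/1.2 = 8.3607. B = V − Δ·S = 67.3770.
Root portfolio cost Δ·118+B reproduces V0=8.3607.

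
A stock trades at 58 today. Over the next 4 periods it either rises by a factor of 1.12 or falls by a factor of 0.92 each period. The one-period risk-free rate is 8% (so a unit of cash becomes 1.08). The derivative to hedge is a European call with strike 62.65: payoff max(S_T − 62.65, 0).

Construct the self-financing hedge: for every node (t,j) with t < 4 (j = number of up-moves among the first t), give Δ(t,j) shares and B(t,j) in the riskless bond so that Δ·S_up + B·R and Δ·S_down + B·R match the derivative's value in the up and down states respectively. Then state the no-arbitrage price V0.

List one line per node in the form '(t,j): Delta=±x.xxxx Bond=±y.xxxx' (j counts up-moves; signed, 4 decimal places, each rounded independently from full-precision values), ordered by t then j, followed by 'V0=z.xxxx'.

Since d<R<u, set p* = (R−d)/(u−d) = 0.8000; price each node as the discounted p*-expectation of its children.
Terminal values V(4,·): V(4,0)=0.0000, V(4,1)=0.0000, V(4,2)=0.0000, V(4,3)=12.3170, V(4,4)=28.6141
(3,0): S=45.1639. Δ = (V_up−V_dn)/(S_up−S_dn) = (0.0000−0.0000)/(50.5836−41.5508) = 0.0000. V = [p*·0.0000 + (1−p*)·0.0000]/1.08 = 0.0000. B = V − Δ·S = 0.0000.
(3,1): S=54.9821. Δ = (V_up−V_dn)/(S_up−S_dn) = (0.0000−0.0000)/(61.5800−50.5836) = 0.0000. V = [p*·0.0000 + (1−p*)·0.0000]/1.08 = 0.0000. B = V − Δ·S = 0.0000.
(3,2): S=66.9348. Δ = (V_up−V_dn)/(S_up−S_dn) = (12.3170−0.0000)/(74.9670−61.5800) = 0.9201. V = [p*·12.3170 + (1−p*)·0.0000]/1.08 = 9.1237. B = V − Δ·S = -52.4611.
(3,3): S=81.4858. Δ = (V_up−V_dn)/(S_up−S_dn) = (28.6141−12.3170)/(91.2641−74.9670) = 1.0000. V = [p*·28.6141 + (1−p*)·12.3170]/1.08 = 23.4766. B = V − Δ·S = -58.0093.
(2,0): S=49.0912. Δ = (V_up−V_dn)/(S_up−S_dn) = (0.0000−0.0000)/(54.9821−45.1639) = 0.0000. V = [p*·0.0000 + (1−p*)·0.0000]/1.08 = 0.0000. B = V − Δ·S = 0.0000.
(2,1): S=59.7632. Δ = (V_up−V_dn)/(S_up−S_dn) = (9.1237−0.0000)/(66.9348−54.9821) = 0.7633. V = [p*·9.1237 + (1−p*)·0.0000]/1.08 = 6.7583. B = V − Δ·S = -38.8601.
(2,2): S=72.7552. Δ = (V_up−V_dn)/(S_up−S_dn) = (23.4766−9.1237)/(81.4858−66.9348) = 0.9864. V = [p*·23.4766 + (1−p*)·9.1237]/1.08 = 19.0796. B = V − Δ·S = -52.6848.
(1,0): S=53.3600. Δ = (V_up−V_dn)/(S_up−S_dn) = (6.7583−0.0000)/(59.7632−49.0912) = 0.6333. V = [p*·6.7583 + (1−p*)·0.0000]/1.08 = 5.0061. B = V − Δ·S = -28.7852.
(1,1): S=64.9600. Δ = (V_up−V_dn)/(S_up−S_dn) = (19.0796−6.7583)/(72.7552−59.7632) = 0.9484. V = [p*·19.0796 + (1−p*)·6.7583]/1.08 = 15.3846. B = V − Δ·S = -46.2221.
(0,0): S=58.0000. Δ = (V_up−V_dn)/(S_up−S_dn) = (15.3846−5.0061)/(64.9600−53.3600) = 0.8947. V = [p*·15.3846 + (1−p*)·5.0061]/1.08 = 12.3230. B = V − Δ·S = -39.5692.
Self-financing check: at every node Δ·S+B equals the discounted successor values.

(0,0): Delta=0.8947 Bond=-39.5692
(1,0): Delta=0.6333 Bond=-28.7852
(1,1): Delta=0.9484 Bond=-46.2221
(2,0): Delta=0.0000 Bond=0.0000
(2,1): Delta=0.7633 Bond=-38.8601
(2,2): Delta=0.9864 Bond=-52.6848
(3,0): Delta=0.0000 Bond=0.0000
(3,1): Delta=0.0000 Bond=0.0000
(3,2): Delta=0.9201 Bond=-52.4611
(3,3): Delta=1.0000 Bond=-58.0093
V0=12.3230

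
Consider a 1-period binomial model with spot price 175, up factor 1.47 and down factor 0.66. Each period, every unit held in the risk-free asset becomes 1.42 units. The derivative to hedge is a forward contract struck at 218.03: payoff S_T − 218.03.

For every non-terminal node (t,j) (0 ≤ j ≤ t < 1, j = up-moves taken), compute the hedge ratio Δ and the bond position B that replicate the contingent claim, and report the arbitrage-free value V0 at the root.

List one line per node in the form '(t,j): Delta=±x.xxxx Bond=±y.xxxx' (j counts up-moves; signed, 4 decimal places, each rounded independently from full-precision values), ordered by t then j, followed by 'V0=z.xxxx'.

Under the risk-neutral measure, an up-move has probability p* = (R−d)/(u−d) = 0.9383 and values discount at R = 1.42.
Terminal values V(1,·): V(1,0)=-102.5300, V(1,1)=39.2200
Node (0,0) S=175.0000: V=(p*·39.2200+(1−p*)·-102.5300)/1.42=21.4577; Δ=(39.2200−-102.5300)/(257.2500−115.5000)=1.0000; B=V−Δ·S=-153.5423
Self-financing check: at every node Δ·S+B equals the discounted successor values.

(0,0): Delta=1.0000 Bond=-153.5423
V0=21.4577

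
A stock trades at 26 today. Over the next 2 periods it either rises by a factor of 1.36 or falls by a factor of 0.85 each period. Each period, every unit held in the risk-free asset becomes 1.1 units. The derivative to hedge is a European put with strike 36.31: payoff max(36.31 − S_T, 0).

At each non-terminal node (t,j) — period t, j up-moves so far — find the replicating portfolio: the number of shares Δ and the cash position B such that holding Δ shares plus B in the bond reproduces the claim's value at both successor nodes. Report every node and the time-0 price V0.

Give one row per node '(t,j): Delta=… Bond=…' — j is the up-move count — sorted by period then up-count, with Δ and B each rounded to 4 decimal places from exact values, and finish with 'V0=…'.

(0,0): Delta=-0.6041 Bond=22.0547
(1,0): Delta=-1.0000 Bond=33.0091
(1,1): Delta=-0.3468 Bond=15.1612
V0=6.3476

No-arbitrage ⇒ martingale measure with p* = (R−d)/(u−d) = 0.4902.
At expiry t=2: V(2,0)=17.5250, V(2,1)=6.2540, V(2,2)=0.0000
  t=1,j=0: stock 22.1000 → up 30.0560 (V=6.2540), down 18.7850 (V=17.5250). Price 10.9091; hedge Δ=-1.0000, bond B=33.0091.
  t=1,j=1: stock 35.3600 → up 48.0896 (V=0.0000), down 30.0560 (V=6.2540). Price 2.8985; hedge Δ=-0.3468, bond B=15.1612.
  t=0,j=0: stock 26.0000 → up 35.3600 (V=2.8985), down 22.1000 (V=10.9091). Price 6.3476; hedge Δ=-0.6041, bond B=22.0547.
Self-financing check: at every node Δ·S+B equals the discounted successor values.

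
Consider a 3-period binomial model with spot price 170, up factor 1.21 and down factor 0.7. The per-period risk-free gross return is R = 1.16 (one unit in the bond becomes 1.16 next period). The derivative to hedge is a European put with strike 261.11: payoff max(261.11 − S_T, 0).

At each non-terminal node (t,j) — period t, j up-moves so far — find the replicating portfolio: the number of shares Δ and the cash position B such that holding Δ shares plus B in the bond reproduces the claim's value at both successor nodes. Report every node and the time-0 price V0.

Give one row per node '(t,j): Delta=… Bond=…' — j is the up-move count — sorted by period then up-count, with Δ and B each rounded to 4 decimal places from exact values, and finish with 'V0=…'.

(0,0): Delta=-0.7207 Bond=138.6278
(1,0): Delta=-1.0000 Bond=194.0473
(1,1): Delta=-0.7031 Bond=157.1953
(2,0): Delta=-1.0000 Bond=225.0948
(2,1): Delta=-1.0000 Bond=225.0948
(2,2): Delta=-0.6844 Bond=177.7000
V0=16.1121

Since d<R<u, set p* = (R−d)/(u−d) = 0.9020; price each node as the discounted p*-expectation of its children.
Terminal payoffs: V(3,0)=202.8000, V(3,1)=160.3170, V(3,2)=86.8821, V(3,3)=0.0000
Node (2,0) S=83.3000: V=(p*·160.3170+(1−p*)·202.8000)/1.16=141.7948; Δ=(160.3170−202.8000)/(100.7930−58.3100)=-1.0000; B=V−Δ·S=225.0948
Node (2,1) S=143.9900: V=(p*·86.8821+(1−p*)·160.3170)/1.16=81.1048; Δ=(86.8821−160.3170)/(174.2279−100.7930)=-1.0000; B=V−Δ·S=225.0948
Node (2,2) S=248.8970: V=(p*·0.0000+(1−p*)·86.8821)/1.16=7.3430; Δ=(0.0000−86.8821)/(301.1654−174.2279)=-0.6844; B=V−Δ·S=177.7000
Node (1,0) S=119.0000: V=(p*·81.1048+(1−p*)·141.7948)/1.16=75.0473; Δ=(81.1048−141.7948)/(143.9900−83.3000)=-1.0000; B=V−Δ·S=194.0473
Node (1,1) S=205.7000: V=(p*·7.3430+(1−p*)·81.1048)/1.16=12.5643; Δ=(7.3430−81.1048)/(248.8970−143.9900)=-0.7031; B=V−Δ·S=157.1953
Node (0,0) S=170.0000: V=(p*·12.5643+(1−p*)·75.0473)/1.16=16.1121; Δ=(12.5643−75.0473)/(205.7000−119.0000)=-0.7207; B=V−Δ·S=138.6278
Self-financing check: at every node Δ·S+B equals the discounted successor values.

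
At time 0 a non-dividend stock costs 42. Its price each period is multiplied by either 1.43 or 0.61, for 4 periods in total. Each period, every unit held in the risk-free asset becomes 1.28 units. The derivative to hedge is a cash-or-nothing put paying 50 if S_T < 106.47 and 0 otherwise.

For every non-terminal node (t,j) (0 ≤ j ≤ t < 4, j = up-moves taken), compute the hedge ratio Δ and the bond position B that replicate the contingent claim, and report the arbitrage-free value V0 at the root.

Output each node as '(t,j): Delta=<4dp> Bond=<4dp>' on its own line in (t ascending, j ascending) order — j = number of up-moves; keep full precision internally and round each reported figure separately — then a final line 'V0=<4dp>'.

No-arbitrage ⇒ martingale measure with p* = (R−d)/(u−d) = 0.8171.
Terminal payoffs: V(4,0)=50.0000, V(4,1)=50.0000, V(4,2)=50.0000, V(4,3)=50.0000, V(4,4)=0.0000
Node (3,0) S=9.5332: V=(p*·50.0000+(1−p*)·50.0000)/1.28=39.0625; Δ=(50.0000−50.0000)/(13.6325−5.8153)=0.0000; B=V−Δ·S=39.0625
Node (3,1) S=22.3483: V=(p*·50.0000+(1−p*)·50.0000)/1.28=39.0625; Δ=(50.0000−50.0000)/(31.9581−13.6325)=0.0000; B=V−Δ·S=39.0625
Node (3,2) S=52.3903: V=(p*·50.0000+(1−p*)·50.0000)/1.28=39.0625; Δ=(50.0000−50.0000)/(74.9182−31.9581)=0.0000; B=V−Δ·S=39.0625
Node (3,3) S=122.8167: V=(p*·0.0000+(1−p*)·50.0000)/1.28=7.1456; Δ=(0.0000−50.0000)/(175.6279−74.9182)=-0.4965; B=V−Δ·S=68.1212
Node (2,0) S=15.6282: V=(p*·39.0625+(1−p*)·39.0625)/1.28=30.5176; Δ=(39.0625−39.0625)/(22.3483−9.5332)=0.0000; B=V−Δ·S=30.5176
Node (2,1) S=36.6366: V=(p*·39.0625+(1−p*)·39.0625)/1.28=30.5176; Δ=(39.0625−39.0625)/(52.3903−22.3483)=0.0000; B=V−Δ·S=30.5176
Node (2,2) S=85.8858: V=(p*·7.1456+(1−p*)·39.0625)/1.28=10.1438; Δ=(7.1456−39.0625)/(122.8167−52.3903)=-0.4532; B=V−Δ·S=49.0669
Node (1,0) S=25.6200: V=(p*·30.5176+(1−p*)·30.5176)/1.28=23.8419; Δ=(30.5176−30.5176)/(36.6366−15.6282)=0.0000; B=V−Δ·S=23.8419
Node (1,1) S=60.0600: V=(p*·10.1438+(1−p*)·30.5176)/1.28=10.8365; Δ=(10.1438−30.5176)/(85.8858−36.6366)=-0.4137; B=V−Δ·S=35.6826
Node (0,0) S=42.0000: V=(p*·10.8365+(1−p*)·23.8419)/1.28=10.3246; Δ=(10.8365−23.8419)/(60.0600−25.6200)=-0.3776; B=V−Δ·S=26.1848
Self-financing check: at every node Δ·S+B equals the discounted successor values.

(0,0): Delta=-0.3776 Bond=26.1848
(1,0): Delta=0.0000 Bond=23.8419
(1,1): Delta=-0.4137 Bond=35.6826
(2,0): Delta=0.0000 Bond=30.5176
(2,1): Delta=0.0000 Bond=30.5176
(2,2): Delta=-0.4532 Bond=49.0669
(3,0): Delta=0.0000 Bond=39.0625
(3,1): Delta=0.0000 Bond=39.0625
(3,2): Delta=0.0000 Bond=39.0625
(3,3): Delta=-0.4965 Bond=68.1212
V0=10.3246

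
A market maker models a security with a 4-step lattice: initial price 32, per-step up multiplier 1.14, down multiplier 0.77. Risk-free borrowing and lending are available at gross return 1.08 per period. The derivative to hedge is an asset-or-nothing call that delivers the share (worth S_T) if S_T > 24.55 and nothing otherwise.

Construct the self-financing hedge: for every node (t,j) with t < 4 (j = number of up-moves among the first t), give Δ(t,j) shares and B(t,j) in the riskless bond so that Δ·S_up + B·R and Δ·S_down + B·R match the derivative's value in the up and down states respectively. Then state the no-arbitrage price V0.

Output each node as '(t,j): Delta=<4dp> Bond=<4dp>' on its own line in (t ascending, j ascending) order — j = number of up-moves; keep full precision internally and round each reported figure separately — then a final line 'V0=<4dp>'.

Under the risk-neutral measure, an up-move has probability p* = (R−d)/(u−d) = 0.8378 and values discount at R = 1.08.
Terminal payoffs: V(4,0)=0.0000, V(4,1)=0.0000, V(4,2)=24.6571, V(4,3)=36.5052, V(4,4)=54.0467
  t=3,j=0: stock 14.6091 → up 16.6543 (V=0.0000), down 11.2490 (V=0.0000). Price 0.0000; hedge Δ=0.0000, bond B=0.0000.
  t=3,j=1: stock 21.6290 → up 24.6571 (V=24.6571), down 16.6543 (V=0.0000). Price 19.1283; hedge Δ=3.0811, bond B=-47.5123.
  t=3,j=2: stock 32.0221 → up 36.5052 (V=36.5052), down 24.6571 (V=24.6571). Price 32.0221; hedge Δ=1.0000, bond B=0.0000.
  t=3,j=3: stock 47.4094 → up 54.0467 (V=54.0467), down 36.5052 (V=36.5052). Price 47.4094; hedge Δ=1.0000, bond B=0.0000.
  t=2,j=0: stock 18.9728 → up 21.6290 (V=19.1283), down 14.6091 (V=0.0000). Price 14.8393; hedge Δ=2.7249, bond B=-36.8589.
  t=2,j=1: stock 28.0896 → up 32.0221 (V=32.0221), down 21.6290 (V=19.1283). Price 27.7141; hedge Δ=1.2406, bond B=-7.1340.
  t=2,j=2: stock 41.5872 → up 47.4094 (V=47.4094), down 32.0221 (V=32.0221). Price 41.5872; hedge Δ=1.0000, bond B=0.0000.
  t=1,j=0: stock 24.6400 → up 28.0896 (V=27.7141), down 18.9728 (V=14.8393). Price 23.7281; hedge Δ=1.4122, bond B=-11.0687.
  t=1,j=1: stock 36.4800 → up 41.5872 (V=41.5872), down 28.0896 (V=27.7141). Price 36.4236; hedge Δ=1.0278, bond B=-1.0712.
  t=0,j=0: stock 32.0000 → up 36.4800 (V=36.4236), down 24.6400 (V=23.7281). Price 31.8193; hedge Δ=1.0723, bond B=-2.4930.
Each (Δ,B) replicates both successor values, so the strategy is self-financing and V0 is arbitrage-free.

(0,0): Delta=1.0723 Bond=-2.4930
(1,0): Delta=1.4122 Bond=-11.0687
(1,1): Delta=1.0278 Bond=-1.0712
(2,0): Delta=2.7249 Bond=-36.8589
(2,1): Delta=1.2406 Bond=-7.1340
(2,2): Delta=1.0000 Bond=0.0000
(3,0): Delta=0.0000 Bond=0.0000
(3,1): Delta=3.0811 Bond=-47.5123
(3,2): Delta=1.0000 Bond=0.0000
(3,3): Delta=1.0000 Bond=0.0000
V0=31.8193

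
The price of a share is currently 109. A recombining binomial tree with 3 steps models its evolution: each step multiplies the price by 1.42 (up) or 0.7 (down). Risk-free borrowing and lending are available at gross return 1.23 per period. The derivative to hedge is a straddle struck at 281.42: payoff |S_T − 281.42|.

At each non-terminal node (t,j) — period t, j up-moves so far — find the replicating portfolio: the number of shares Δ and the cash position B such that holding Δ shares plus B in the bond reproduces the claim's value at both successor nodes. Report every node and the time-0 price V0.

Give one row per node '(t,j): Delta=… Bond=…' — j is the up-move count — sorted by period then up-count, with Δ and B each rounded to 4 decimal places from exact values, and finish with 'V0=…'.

(0,0): Delta=-0.7200 Bond=133.8606
(1,0): Delta=-1.0000 Bond=186.0136
(1,1): Delta=-0.6705 Bond=156.9893
(2,0): Delta=-1.0000 Bond=228.7967
(2,1): Delta=-1.0000 Bond=228.7967
(2,2): Delta=-0.6123 Bond=180.2988
V0=55.3821

The replicating-portfolio and risk-neutral prices coincide; use p* = (1.23−0.7)/(1.42−0.7) = 0.7361 for the latter.
Payoff layer (t=3): V(3,0)=244.0330, V(3,1)=205.5778, V(3,2)=127.5687, V(3,3)=30.6784
  t=2,j=0: stock 53.4100 → up 75.8422 (V=205.5778), down 37.3870 (V=244.0330). Price 175.3867; hedge Δ=-1.0000, bond B=228.7967.
  t=2,j=1: stock 108.3460 → up 153.8513 (V=127.5687), down 75.8422 (V=205.5778). Price 120.4507; hedge Δ=-1.0000, bond B=228.7967.
  t=2,j=2: stock 219.7876 → up 312.0984 (V=30.6784), down 153.8513 (V=127.5687). Price 45.7290; hedge Δ=-0.6123, bond B=180.2988.
  t=1,j=0: stock 76.3000 → up 108.3460 (V=120.4507), down 53.4100 (V=175.3867). Price 109.7136; hedge Δ=-1.0000, bond B=186.0136.
  t=1,j=1: stock 154.7800 → up 219.7876 (V=45.7290), down 108.3460 (V=120.4507). Price 53.2091; hedge Δ=-0.6705, bond B=156.9893.
  t=0,j=0: stock 109.0000 → up 154.7800 (V=53.2091), down 76.3000 (V=109.7136). Price 55.3821; hedge Δ=-0.7200, bond B=133.8606.
The time-0 hedge costs 55.3821, which is the no-arbitrage price.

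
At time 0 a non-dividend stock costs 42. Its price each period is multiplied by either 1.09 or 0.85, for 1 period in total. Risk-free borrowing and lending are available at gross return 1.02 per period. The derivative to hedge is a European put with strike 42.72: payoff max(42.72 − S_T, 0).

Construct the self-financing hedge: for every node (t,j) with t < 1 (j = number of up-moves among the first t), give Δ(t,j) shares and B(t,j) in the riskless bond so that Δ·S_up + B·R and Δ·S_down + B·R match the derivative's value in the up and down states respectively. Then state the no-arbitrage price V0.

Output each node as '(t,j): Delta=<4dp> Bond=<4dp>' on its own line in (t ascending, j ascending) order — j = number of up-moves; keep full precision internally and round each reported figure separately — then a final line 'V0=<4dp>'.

(0,0): Delta=-0.6964 Bond=31.2574
V0=2.0074

The replicating-portfolio and risk-neutral prices coincide; use p* = (1.02−0.85)/(1.09−0.85) = 0.7083 for the latter.
Terminal payoffs: V(1,0)=7.0200, V(1,1)=0.0000
  t=0,j=0: stock 42.0000 → up 45.7800 (V=0.0000), down 35.7000 (V=7.0200). Price 2.0074; hedge Δ=-0.6964, bond B=31.2574.
Self-financing check: at every node Δ·S+B equals the discounted successor values.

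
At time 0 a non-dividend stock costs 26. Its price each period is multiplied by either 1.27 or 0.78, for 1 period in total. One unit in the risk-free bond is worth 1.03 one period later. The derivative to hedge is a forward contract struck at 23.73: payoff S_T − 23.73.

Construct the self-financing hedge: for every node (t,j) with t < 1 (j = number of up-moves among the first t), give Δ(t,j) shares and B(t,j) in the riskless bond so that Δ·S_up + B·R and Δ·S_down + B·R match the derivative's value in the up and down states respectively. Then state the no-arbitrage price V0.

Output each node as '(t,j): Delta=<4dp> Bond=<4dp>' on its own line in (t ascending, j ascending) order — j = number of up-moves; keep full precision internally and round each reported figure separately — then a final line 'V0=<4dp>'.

No-arbitrage ⇒ martingale measure with p* = (R−d)/(u−d) = 0.5102.
Payoff layer (t=1): V(1,0)=-3.4500, V(1,1)=9.2900
  t=0,j=0: stock 26.0000 → up 33.0200 (V=9.2900), down 20.2800 (V=-3.4500). Price 2.9612; hedge Δ=1.0000, bond B=-23.0388.
The time-0 hedge costs 2.9612, which is the no-arbitrage price.

(0,0): Delta=1.0000 Bond=-23.0388
V0=2.9612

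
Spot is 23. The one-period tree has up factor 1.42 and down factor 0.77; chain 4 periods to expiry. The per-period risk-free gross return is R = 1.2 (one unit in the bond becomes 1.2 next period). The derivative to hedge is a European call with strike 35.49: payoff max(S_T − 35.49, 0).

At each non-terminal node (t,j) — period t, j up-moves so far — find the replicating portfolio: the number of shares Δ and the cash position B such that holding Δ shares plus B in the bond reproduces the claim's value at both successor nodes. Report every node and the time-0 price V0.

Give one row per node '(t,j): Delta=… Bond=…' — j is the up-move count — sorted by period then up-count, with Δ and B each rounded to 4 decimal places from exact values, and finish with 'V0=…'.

(0,0): Delta=0.7415 Bond=-8.8185
(1,0): Delta=0.4018 Bond=-4.5659
(1,1): Delta=0.8357 Bond=-13.6603
(2,0): Delta=0.0000 Bond=0.0000
(2,1): Delta=0.5133 Bond=-8.2823
(2,2): Delta=0.9252 Bond=-20.5416
(3,0): Delta=0.0000 Bond=0.0000
(3,1): Delta=0.0000 Bond=0.0000
(3,2): Delta=0.6557 Bond=-15.0237
(3,3): Delta=1.0000 Bond=-29.5750
V0=8.2360

No-arbitrage ⇒ martingale measure with p* = (R−d)/(u−d) = 0.6615.
Terminal payoffs: V(4,0)=0.0000, V(4,1)=0.0000, V(4,2)=0.0000, V(4,3)=15.2188, V(4,4)=58.0250
(3,0): S=10.5003. Δ = (V_up−V_dn)/(S_up−S_dn) = (0.0000−0.0000)/(14.9104−8.0852) = 0.0000. V = [p*·0.0000 + (1−p*)·0.0000]/1.2 = 0.0000. B = V − Δ·S = 0.0000.
(3,1): S=19.3641. Δ = (V_up−V_dn)/(S_up−S_dn) = (0.0000−0.0000)/(27.4970−14.9104) = 0.0000. V = [p*·0.0000 + (1−p*)·0.0000]/1.2 = 0.0000. B = V − Δ·S = 0.0000.
(3,2): S=35.7104. Δ = (V_up−V_dn)/(S_up−S_dn) = (15.2188−0.0000)/(50.7088−27.4970) = 0.6557. V = [p*·15.2188 + (1−p*)·0.0000]/1.2 = 8.3899. B = V − Δ·S = -15.0237.
(3,3): S=65.8556. Δ = (V_up−V_dn)/(S_up−S_dn) = (58.0250−15.2188)/(93.5150−50.7088) = 1.0000. V = [p*·58.0250 + (1−p*)·15.2188]/1.2 = 36.2806. B = V − Δ·S = -29.5750.
(2,0): S=13.6367. Δ = (V_up−V_dn)/(S_up−S_dn) = (0.0000−0.0000)/(19.3641−10.5003) = 0.0000. V = [p*·0.0000 + (1−p*)·0.0000]/1.2 = 0.0000. B = V − Δ·S = 0.0000.
(2,1): S=25.1482. Δ = (V_up−V_dn)/(S_up−S_dn) = (8.3899−0.0000)/(35.7104−19.3641) = 0.5133. V = [p*·8.3899 + (1−p*)·0.0000]/1.2 = 4.6252. B = V − Δ·S = -8.2823.
(2,2): S=46.3772. Δ = (V_up−V_dn)/(S_up−S_dn) = (36.2806−8.3899)/(65.8556−35.7104) = 0.9252. V = [p*·36.2806 + (1−p*)·8.3899]/1.2 = 22.3672. B = V − Δ·S = -20.5416.
(1,0): S=17.7100. Δ = (V_up−V_dn)/(S_up−S_dn) = (4.6252−0.0000)/(25.1482−13.6367) = 0.4018. V = [p*·4.6252 + (1−p*)·0.0000]/1.2 = 2.5498. B = V − Δ·S = -4.5659.
(1,1): S=32.6600. Δ = (V_up−V_dn)/(S_up−S_dn) = (22.3672−4.6252)/(46.3772−25.1482) = 0.8357. V = [p*·22.3672 + (1−p*)·4.6252]/1.2 = 13.6352. B = V − Δ·S = -13.6603.
(0,0): S=23.0000. Δ = (V_up−V_dn)/(S_up−S_dn) = (13.6352−2.5498)/(32.6600−17.7100) = 0.7415. V = [p*·13.6352 + (1−p*)·2.5498]/1.2 = 8.2360. B = V − Δ·S = -8.8185.
Each (Δ,B) replicates both successor values, so the strategy is self-financing and V0 is arbitrage-free.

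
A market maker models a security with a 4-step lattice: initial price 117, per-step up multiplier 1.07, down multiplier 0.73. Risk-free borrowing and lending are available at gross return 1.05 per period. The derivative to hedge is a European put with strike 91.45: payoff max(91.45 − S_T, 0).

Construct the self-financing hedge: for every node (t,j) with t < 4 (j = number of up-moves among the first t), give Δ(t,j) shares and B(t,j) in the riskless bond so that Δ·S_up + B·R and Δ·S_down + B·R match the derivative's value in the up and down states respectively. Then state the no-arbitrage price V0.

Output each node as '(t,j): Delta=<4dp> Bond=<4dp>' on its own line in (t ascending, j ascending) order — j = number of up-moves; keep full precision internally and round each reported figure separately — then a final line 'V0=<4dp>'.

(0,0): Delta=-0.0730 Bond=8.8717
(1,0): Delta=-0.6353 Bond=57.3427
(1,1): Delta=-0.0490 Bond=6.3136
(2,0): Delta=-1.0000 Bond=82.9478
(2,1): Delta=-0.6198 Bond=58.7887
(2,2): Delta=-0.0247 Bond=3.3693
(3,0): Delta=-1.0000 Bond=87.0952
(3,1): Delta=-1.0000 Bond=87.0952
(3,2): Delta=-0.6035 Bond=60.1427
(3,3): Delta=0.0000 Bond=0.0000
V0=0.3311

No-arbitrage ⇒ martingale measure with p* = (R−d)/(u−d) = 0.9412.
Payoff layer (t=4): V(4,0)=58.2241, V(4,1)=42.7490, V(4,2)=20.0663, V(4,3)=0.0000, V(4,4)=0.0000
Node (3,0) S=45.5150: V=(p*·42.7490+(1−p*)·58.2241)/1.05=41.5802; Δ=(42.7490−58.2241)/(48.7010−33.2259)=-1.0000; B=V−Δ·S=87.0952
Node (3,1) S=66.7138: V=(p*·20.0663+(1−p*)·42.7490)/1.05=20.3815; Δ=(20.0663−42.7490)/(71.3837−48.7010)=-1.0000; B=V−Δ·S=87.0952
Node (3,2) S=97.7859: V=(p*·0.0000+(1−p*)·20.0663)/1.05=1.1242; Δ=(0.0000−20.0663)/(104.6309−71.3837)=-0.6035; B=V−Δ·S=60.1427
Node (3,3) S=143.3300: V=(p*·0.0000+(1−p*)·0.0000)/1.05=0.0000; Δ=(0.0000−0.0000)/(153.3631−104.6309)=0.0000; B=V−Δ·S=0.0000
Node (2,0) S=62.3493: V=(p*·20.3815+(1−p*)·41.5802)/1.05=20.5985; Δ=(20.3815−41.5802)/(66.7138−45.5150)=-1.0000; B=V−Δ·S=82.9478
Node (2,1) S=91.3887: V=(p*·1.1242+(1−p*)·20.3815)/1.05=2.1495; Δ=(1.1242−20.3815)/(97.7859−66.7138)=-0.6198; B=V−Δ·S=58.7887
Node (2,2) S=133.9533: V=(p*·0.0000+(1−p*)·1.1242)/1.05=0.0630; Δ=(0.0000−1.1242)/(143.3300−97.7859)=-0.0247; B=V−Δ·S=3.3693
Node (1,0) S=85.4100: V=(p*·2.1495+(1−p*)·20.5985)/1.05=3.0807; Δ=(2.1495−20.5985)/(91.3887−62.3493)=-0.6353; B=V−Δ·S=57.3427
Node (1,1) S=125.1900: V=(p*·0.0630+(1−p*)·2.1495)/1.05=0.1769; Δ=(0.0630−2.1495)/(133.9533−91.3887)=-0.0490; B=V−Δ·S=6.3136
Node (0,0) S=117.0000: V=(p*·0.1769+(1−p*)·3.0807)/1.05=0.3311; Δ=(0.1769−3.0807)/(125.1900−85.4100)=-0.0730; B=V−Δ·S=8.8717
Self-financing check: at every node Δ·S+B equals the discounted successor values.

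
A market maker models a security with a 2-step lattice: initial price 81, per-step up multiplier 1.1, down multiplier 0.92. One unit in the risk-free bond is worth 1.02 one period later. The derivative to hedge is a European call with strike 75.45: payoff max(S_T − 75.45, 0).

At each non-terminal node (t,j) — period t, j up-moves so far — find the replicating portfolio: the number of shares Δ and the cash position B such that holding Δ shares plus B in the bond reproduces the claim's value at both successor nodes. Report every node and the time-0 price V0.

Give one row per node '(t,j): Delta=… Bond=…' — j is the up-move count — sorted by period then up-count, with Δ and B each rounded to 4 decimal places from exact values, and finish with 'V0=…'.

(0,0): Delta=0.7940 Bond=-54.5291
(1,0): Delta=0.4862 Bond=-32.6810
(1,1): Delta=1.0000 Bond=-73.9706
V0=9.7883

No-arbitrage ⇒ martingale measure with p* = (R−d)/(u−d) = 0.5556.
Terminal payoffs: V(2,0)=0.0000, V(2,1)=6.5220, V(2,2)=22.5600
  t=1,j=0: stock 74.5200 → up 81.9720 (V=6.5220), down 68.5584 (V=0.0000). Price 3.5523; hedge Δ=0.4862, bond B=-32.6810.
  t=1,j=1: stock 89.1000 → up 98.0100 (V=22.5600), down 81.9720 (V=6.5220). Price 15.1294; hedge Δ=1.0000, bond B=-73.9706.
  t=0,j=0: stock 81.0000 → up 89.1000 (V=15.1294), down 74.5200 (V=3.5523). Price 9.7883; hedge Δ=0.7940, bond B=-54.5291.
Self-financing check: at every node Δ·S+B equals the discounted successor values.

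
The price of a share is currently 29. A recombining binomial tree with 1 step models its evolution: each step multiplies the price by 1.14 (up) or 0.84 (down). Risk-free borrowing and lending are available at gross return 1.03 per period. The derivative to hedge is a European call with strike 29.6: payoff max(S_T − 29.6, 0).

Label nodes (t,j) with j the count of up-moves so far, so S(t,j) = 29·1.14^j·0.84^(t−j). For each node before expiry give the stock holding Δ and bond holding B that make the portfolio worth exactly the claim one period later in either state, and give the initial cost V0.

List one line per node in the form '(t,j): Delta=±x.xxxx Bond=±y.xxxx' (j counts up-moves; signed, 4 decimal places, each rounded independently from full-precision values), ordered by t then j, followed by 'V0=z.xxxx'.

(0,0): Delta=0.3977 Bond=-9.4058
V0=2.1275

Under the risk-neutral measure, an up-move has probability p* = (R−d)/(u−d) = 0.6333 and values discount at R = 1.03.
Terminal payoffs: V(1,0)=0.0000, V(1,1)=3.4600
Node (0,0) S=29.0000: V=(p*·3.4600+(1−p*)·0.0000)/1.03=2.1275; Δ=(3.4600−0.0000)/(33.0600−24.3600)=0.3977; B=V−Δ·S=-9.4058
The time-0 hedge costs 2.1275, which is the no-arbitrage price.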